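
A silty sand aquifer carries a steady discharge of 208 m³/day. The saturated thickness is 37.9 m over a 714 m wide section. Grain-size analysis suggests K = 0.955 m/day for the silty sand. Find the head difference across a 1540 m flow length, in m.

Cross-sectional area A = 714 × 37.9 = 27061 m².
From Q = K·A·i, i = Q / (K·A) = 208 / (0.9550 × 27061) = 0.008049.
Head loss Δh = i · L = 0.008049 × 1540 = 12.39 m.

12.4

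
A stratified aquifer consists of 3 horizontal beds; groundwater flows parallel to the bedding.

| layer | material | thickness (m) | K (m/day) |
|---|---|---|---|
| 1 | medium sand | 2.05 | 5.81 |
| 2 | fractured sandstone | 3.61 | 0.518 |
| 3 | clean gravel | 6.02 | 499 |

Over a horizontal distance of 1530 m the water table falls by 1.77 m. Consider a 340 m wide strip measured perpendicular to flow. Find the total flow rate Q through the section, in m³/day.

Flow is parallel to layering, so each bed carries its own Darcy discharge and the transmissivities add.
Σ(K_i·b_i) = 5.81×2.05 + 0.518×3.61 + 499×6.02 = 3018 m²/day.
Hydraulic gradient i = Δh / L = 1.77 / 1530 = 0.001157.
Q = Σ(K_i·b_i) · W · i = 3018 × 340 × 0.001157 = 1187 m³/day.

1190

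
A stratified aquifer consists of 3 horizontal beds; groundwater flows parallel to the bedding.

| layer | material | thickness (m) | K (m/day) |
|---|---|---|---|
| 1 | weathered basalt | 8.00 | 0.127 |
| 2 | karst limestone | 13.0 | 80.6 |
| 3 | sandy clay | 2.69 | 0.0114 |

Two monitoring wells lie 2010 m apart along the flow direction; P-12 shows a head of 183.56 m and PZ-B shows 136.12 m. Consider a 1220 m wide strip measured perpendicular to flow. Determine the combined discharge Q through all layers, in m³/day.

30200

Flow is parallel to layering, so each bed carries its own Darcy discharge and the transmissivities add.
Σ(K_i·b_i) = 0.127×8.00 + 80.6×13.0 + 0.0114×2.69 = 1049 m²/day.
Hydraulic gradient i = (183.56 − 136.12) / 2010 = 47.44 / 2010 = 0.02360.
Q = Σ(K_i·b_i) · W · i = 1049 × 1220 × 0.02360 = 30201 m³/day.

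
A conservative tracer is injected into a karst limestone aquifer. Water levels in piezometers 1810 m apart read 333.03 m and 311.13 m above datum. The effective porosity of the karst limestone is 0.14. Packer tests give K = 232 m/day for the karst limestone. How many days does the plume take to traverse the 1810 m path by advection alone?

Hydraulic gradient i = (333.03 − 311.13) / 1810 = 21.9 / 1810 = 0.01210.
Darcy flux q = K · i = 232.0 × 0.01210 = 2.807 m/day.
Seepage velocity v = q / n_e = 2.807 / 0.14 = 20.05 m/day.
Travel time t = L / v = 1810 / 20.05 = 90.27 days.

90.3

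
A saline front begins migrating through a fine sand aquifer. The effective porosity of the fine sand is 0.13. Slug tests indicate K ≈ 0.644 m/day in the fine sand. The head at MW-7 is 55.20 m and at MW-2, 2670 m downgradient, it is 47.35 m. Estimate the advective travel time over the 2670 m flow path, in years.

502

Hydraulic gradient i = (55.20 − 47.35) / 2670 = 7.85 / 2670 = 0.002940.
Darcy flux q = K · i = 0.6440 × 0.002940 = 0.001893 m/day.
Seepage velocity v = q / n_e = 0.001893 / 0.13 = 0.01456 m/day.
Travel time t = L / v = 2670 / 0.01456 = 1.833e+05 days = 501.9 years.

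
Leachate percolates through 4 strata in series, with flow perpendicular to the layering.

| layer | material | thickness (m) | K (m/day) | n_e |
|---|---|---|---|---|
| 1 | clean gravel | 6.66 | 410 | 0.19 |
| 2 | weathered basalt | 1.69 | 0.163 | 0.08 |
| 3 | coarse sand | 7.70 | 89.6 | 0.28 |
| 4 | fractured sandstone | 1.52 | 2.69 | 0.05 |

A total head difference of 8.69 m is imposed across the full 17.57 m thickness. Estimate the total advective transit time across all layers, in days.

4.61

With flow normal to the layers, continuity requires the same specific discharge q through every layer.
Σ(b_i/K_i) = 6.66/410 + 1.69/0.163 + 7.70/89.6 + 1.52/2.69 = 11.04 d.
q = Δh / Σ(b_i/K_i) = 8.69 / 11.04 = 0.7875 m/day.
In each layer the seepage velocity is v_i = q/n_i, so the layer transit time is t_i = b_i·n_i / q:
  layer 1 (clean gravel): t_1 = 6.66 × 0.19 / 0.7875 = 1.607 d
  layer 2 (weathered basalt): t_2 = 1.69 × 0.08 / 0.7875 = 0.1717 d
  layer 3 (coarse sand): t_3 = 7.70 × 0.28 / 0.7875 = 2.738 d
  layer 4 (fractured sandstone): t_4 = 1.52 × 0.05 / 0.7875 = 0.09651 d
Total t = Σ t_i = 4.613 days.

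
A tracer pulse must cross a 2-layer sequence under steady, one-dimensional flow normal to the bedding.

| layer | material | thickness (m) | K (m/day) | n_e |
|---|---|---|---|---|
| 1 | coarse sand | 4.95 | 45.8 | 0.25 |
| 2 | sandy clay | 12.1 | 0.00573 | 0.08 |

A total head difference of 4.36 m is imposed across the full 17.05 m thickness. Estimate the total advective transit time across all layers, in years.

With flow normal to the layers, continuity requires the same specific discharge q through every layer.
Σ(b_i/K_i) = 4.95/45.8 + 12.1/0.00573 = 2112 d.
q = Δh / Σ(b_i/K_i) = 4.36 / 2112 = 0.002065 m/day.
In each layer the seepage velocity is v_i = q/n_i, so the layer transit time is t_i = b_i·n_i / q:
  layer 1 (coarse sand): t_1 = 4.95 × 0.25 / 0.002065 = 599.4 d
  layer 2 (sandy clay): t_2 = 12.1 × 0.08 / 0.002065 = 468.9 d
Total t = Σ t_i = 1068 days = 2.925 years.

2.92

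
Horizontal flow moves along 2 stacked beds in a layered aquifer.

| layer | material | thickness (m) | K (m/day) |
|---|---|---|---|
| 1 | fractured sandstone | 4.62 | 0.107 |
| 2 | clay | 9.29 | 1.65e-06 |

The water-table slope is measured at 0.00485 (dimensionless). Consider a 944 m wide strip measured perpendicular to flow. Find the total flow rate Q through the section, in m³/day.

Flow is parallel to layering, so each bed carries its own Darcy discharge and the transmissivities add.
Σ(K_i·b_i) = 0.107×4.62 + 1.65e-06×9.29 = 0.4944 m²/day.
Hydraulic gradient i = 0.00485.
Q = Σ(K_i·b_i) · W · i = 0.4944 × 944 × 0.004850 = 2.263 m³/day.

2.26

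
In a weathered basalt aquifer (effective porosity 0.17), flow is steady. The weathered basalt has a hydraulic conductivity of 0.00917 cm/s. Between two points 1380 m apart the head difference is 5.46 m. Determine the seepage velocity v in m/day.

0.184

Convert K: 0.00917 cm/s × 864 = 7.923 m/day.
Hydraulic gradient i = Δh / L = 5.46 / 1380 = 0.003957.
Darcy flux q = K · i = 7.923 × 0.003957 = 0.03135 m/day.
Seepage velocity v = q / n_e = 0.03135 / 0.17 = 0.1844 m/day.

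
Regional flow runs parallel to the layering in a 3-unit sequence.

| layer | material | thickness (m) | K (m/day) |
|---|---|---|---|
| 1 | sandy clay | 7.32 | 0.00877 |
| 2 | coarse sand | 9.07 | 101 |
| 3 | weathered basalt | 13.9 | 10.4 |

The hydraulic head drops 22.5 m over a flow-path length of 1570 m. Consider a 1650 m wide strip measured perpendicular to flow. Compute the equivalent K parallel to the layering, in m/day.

Flow is parallel to layering, so each bed carries its own Darcy discharge and the transmissivities add.
Σ(K_i·b_i) = 0.00877×7.32 + 101×9.07 + 10.4×13.9 = 1061 m²/day.
Total thickness b = 30.29 m, so K_eq = Σ(K_i·b_i)/b = 35.02 m/day.

35.0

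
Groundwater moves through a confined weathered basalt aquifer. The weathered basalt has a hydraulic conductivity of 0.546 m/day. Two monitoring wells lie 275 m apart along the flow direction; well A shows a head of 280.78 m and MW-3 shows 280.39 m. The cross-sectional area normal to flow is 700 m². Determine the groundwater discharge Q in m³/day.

0.542

Hydraulic gradient i = (280.78 − 280.39) / 275 = 0.39 / 275 = 0.001418.
Darcy's law: Q = K · A · i = 0.5460 × 700.0 × 0.001418 = 0.5420 m³/day.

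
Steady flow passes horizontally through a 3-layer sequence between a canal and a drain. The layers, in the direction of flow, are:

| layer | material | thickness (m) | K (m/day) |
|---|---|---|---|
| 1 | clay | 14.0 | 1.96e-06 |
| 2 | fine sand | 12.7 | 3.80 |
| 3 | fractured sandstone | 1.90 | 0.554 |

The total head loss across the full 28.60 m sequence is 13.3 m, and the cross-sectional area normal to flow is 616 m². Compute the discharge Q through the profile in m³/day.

0.00115

Flow is perpendicular to layering, so the layers act in series and the equivalent K is the thickness-weighted harmonic mean.
Total thickness L = 14.0 + 12.7 + 1.90 = 28.60 m.
Σ(b_i/K_i) = 14.0/1.96e-06 + 12.7/3.80 + 1.90/0.554 = 7.143e+06 d.
K_eq = L / Σ(b_i/K_i) = 28.60 / 7.143e+06 = 4.004e-06 m/day.
Q = K_eq · A · (Δh/L) = 4.004e-06 × 616 × (13.3/28.60) = 0.001147 m³/day.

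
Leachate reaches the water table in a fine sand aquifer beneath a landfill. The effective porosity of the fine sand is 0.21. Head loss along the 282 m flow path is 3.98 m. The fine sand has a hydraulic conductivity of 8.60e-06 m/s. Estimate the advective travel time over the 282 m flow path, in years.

Convert K: 8.60e-06 m/s × 86400 = 0.7430 m/day.
Hydraulic gradient i = Δh / L = 3.98 / 282 = 0.01411.
Darcy flux q = K · i = 0.7430 × 0.01411 = 0.01049 m/day.
Seepage velocity v = q / n_e = 0.01049 / 0.21 = 0.04994 m/day.
Travel time t = L / v = 282 / 0.04994 = 5647 days = 15.46 years.

15.5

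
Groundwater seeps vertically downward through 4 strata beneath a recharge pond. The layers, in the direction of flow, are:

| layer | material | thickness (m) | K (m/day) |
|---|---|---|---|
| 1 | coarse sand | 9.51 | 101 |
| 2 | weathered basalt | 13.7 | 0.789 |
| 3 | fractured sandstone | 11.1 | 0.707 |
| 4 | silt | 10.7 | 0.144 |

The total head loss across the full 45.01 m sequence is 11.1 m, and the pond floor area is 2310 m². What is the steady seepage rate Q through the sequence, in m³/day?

239

Flow is perpendicular to layering, so the layers act in series and the equivalent K is the thickness-weighted harmonic mean.
Total thickness L = 9.51 + 13.7 + 11.1 + 10.7 = 45.01 m.
Σ(b_i/K_i) = 9.51/101 + 13.7/0.789 + 11.1/0.707 + 10.7/0.144 = 107.5 d.
K_eq = L / Σ(b_i/K_i) = 45.01 / 107.5 = 0.4188 m/day.
Q = K_eq · A · (Δh/L) = 0.4188 × 2310 × (11.1/45.01) = 238.6 m³/day.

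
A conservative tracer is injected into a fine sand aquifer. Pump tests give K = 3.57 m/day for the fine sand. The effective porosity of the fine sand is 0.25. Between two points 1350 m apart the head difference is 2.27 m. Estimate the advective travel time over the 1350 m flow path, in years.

154

Hydraulic gradient i = Δh / L = 2.27 / 1350 = 0.001681.
Darcy flux q = K · i = 3.570 × 0.001681 = 0.006003 m/day.
Seepage velocity v = q / n_e = 0.006003 / 0.25 = 0.02401 m/day.
Travel time t = L / v = 1350 / 0.02401 = 56223 days = 153.9 years.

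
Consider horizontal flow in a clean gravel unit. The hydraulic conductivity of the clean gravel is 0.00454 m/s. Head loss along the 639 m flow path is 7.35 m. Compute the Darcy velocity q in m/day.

Convert K: 0.00454 m/s × 86400 = 392.3 m/day.
Hydraulic gradient i = Δh / L = 7.35 / 639 = 0.01150.
Specific discharge q = K · i = 392.3 × 0.01150 = 4.512 m/day.

4.51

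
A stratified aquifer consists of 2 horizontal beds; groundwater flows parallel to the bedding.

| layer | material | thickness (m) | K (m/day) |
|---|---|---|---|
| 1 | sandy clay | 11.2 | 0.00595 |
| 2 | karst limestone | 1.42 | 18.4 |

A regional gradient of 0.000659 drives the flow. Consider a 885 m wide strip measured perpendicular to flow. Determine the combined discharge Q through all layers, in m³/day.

15.3

Flow is parallel to layering, so each bed carries its own Darcy discharge and the transmissivities add.
Σ(K_i·b_i) = 0.00595×11.2 + 18.4×1.42 = 26.19 m²/day.
Hydraulic gradient i = 0.000659.
Q = Σ(K_i·b_i) · W · i = 26.19 × 885 × 0.0006590 = 15.28 m³/day.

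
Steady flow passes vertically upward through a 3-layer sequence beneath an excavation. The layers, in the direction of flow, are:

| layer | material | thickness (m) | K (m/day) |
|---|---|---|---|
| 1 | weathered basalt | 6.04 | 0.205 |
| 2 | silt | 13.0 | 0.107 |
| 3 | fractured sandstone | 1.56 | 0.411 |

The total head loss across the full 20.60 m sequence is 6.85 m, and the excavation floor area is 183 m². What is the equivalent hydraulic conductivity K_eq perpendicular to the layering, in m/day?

Flow is perpendicular to layering, so the layers act in series and the equivalent K is the thickness-weighted harmonic mean.
Total thickness L = 6.04 + 13.0 + 1.56 = 20.60 m.
Σ(b_i/K_i) = 6.04/0.205 + 13.0/0.107 + 1.56/0.411 = 154.8 d.
K_eq = L / Σ(b_i/K_i) = 20.60 / 154.8 = 0.1331 m/day.

0.133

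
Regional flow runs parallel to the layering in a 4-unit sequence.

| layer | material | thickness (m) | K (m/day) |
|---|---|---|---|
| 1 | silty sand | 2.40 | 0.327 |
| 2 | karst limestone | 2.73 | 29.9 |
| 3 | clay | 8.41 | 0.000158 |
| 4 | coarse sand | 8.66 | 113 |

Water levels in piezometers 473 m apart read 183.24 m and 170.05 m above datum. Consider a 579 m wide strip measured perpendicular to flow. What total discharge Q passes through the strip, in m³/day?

17100

Flow is parallel to layering, so each bed carries its own Darcy discharge and the transmissivities add.
Σ(K_i·b_i) = 0.327×2.40 + 29.9×2.73 + 0.000158×8.41 + 113×8.66 = 1061 m²/day.
Hydraulic gradient i = (183.24 − 170.05) / 473 = 13.19 / 473 = 0.02789.
Q = Σ(K_i·b_i) · W · i = 1061 × 579 × 0.02789 = 17131 m³/day.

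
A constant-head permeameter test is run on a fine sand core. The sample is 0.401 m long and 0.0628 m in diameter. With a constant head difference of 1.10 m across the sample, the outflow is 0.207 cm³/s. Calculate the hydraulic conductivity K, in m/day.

2.10

Cross-sectional area A = π·(d/2)² = π × (0.0628/2)² = 0.003097 m².
Convert discharge: 0.207 cm³/s = 2.070e-07 m³/s.
Darcy's law rearranged: K = Q·L / (A·Δh) = 2.070e-07 × 0.401 / (0.003097 × 1.10) = 2.436e-05 m/s = 2.105 m/day.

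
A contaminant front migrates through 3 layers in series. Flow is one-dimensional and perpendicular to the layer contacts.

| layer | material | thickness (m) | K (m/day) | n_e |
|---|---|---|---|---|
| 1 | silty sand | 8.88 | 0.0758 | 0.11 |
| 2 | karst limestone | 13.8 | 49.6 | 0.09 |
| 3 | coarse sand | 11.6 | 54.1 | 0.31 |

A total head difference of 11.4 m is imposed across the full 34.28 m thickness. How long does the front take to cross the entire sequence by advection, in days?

With flow normal to the layers, continuity requires the same specific discharge q through every layer.
Σ(b_i/K_i) = 8.88/0.0758 + 13.8/49.6 + 11.6/54.1 = 117.6 d.
q = Δh / Σ(b_i/K_i) = 11.4 / 117.6 = 0.09690 m/day.
In each layer the seepage velocity is v_i = q/n_i, so the layer transit time is t_i = b_i·n_i / q:
  layer 1 (silty sand): t_1 = 8.88 × 0.11 / 0.09690 = 10.08 d
  layer 2 (karst limestone): t_2 = 13.8 × 0.09 / 0.09690 = 12.82 d
  layer 3 (coarse sand): t_3 = 11.6 × 0.31 / 0.09690 = 37.11 d
Total t = Σ t_i = 60.01 days.

60.0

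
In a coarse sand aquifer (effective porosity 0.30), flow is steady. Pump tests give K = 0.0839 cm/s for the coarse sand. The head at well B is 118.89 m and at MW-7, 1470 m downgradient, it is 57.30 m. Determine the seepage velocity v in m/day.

10.1

Convert K: 0.0839 cm/s × 864 = 72.49 m/day.
Hydraulic gradient i = (118.89 − 57.30) / 1470 = 61.59 / 1470 = 0.04190.
Darcy flux q = K · i = 72.49 × 0.04190 = 3.037 m/day.
Seepage velocity v = q / n_e = 3.037 / 0.30 = 10.12 m/day.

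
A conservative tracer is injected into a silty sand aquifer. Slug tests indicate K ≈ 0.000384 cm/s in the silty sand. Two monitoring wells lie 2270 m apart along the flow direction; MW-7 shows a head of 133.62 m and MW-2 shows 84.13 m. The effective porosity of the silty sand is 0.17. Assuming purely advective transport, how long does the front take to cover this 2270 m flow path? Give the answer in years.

Convert K: 0.000384 cm/s × 864 = 0.3318 m/day.
Hydraulic gradient i = (133.62 − 84.13) / 2270 = 49.49 / 2270 = 0.02180.
Darcy flux q = K · i = 0.3318 × 0.02180 = 0.007233 m/day.
Seepage velocity v = q / n_e = 0.007233 / 0.17 = 0.04255 m/day.
Travel time t = L / v = 2270 / 0.04255 = 53350 days = 146.1 years.

146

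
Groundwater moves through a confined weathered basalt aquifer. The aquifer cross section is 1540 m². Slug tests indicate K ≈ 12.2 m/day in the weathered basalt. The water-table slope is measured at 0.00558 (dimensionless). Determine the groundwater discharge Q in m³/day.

105

Hydraulic gradient i = 0.00558.
Darcy's law: Q = K · A · i = 12.20 × 1540 × 0.005580 = 104.8 m³/day.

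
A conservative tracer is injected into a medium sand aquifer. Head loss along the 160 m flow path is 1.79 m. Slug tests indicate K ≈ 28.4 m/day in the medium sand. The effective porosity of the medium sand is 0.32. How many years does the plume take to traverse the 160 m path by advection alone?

Hydraulic gradient i = Δh / L = 1.79 / 160 = 0.01119.
Darcy flux q = K · i = 28.40 × 0.01119 = 0.3177 m/day.
Seepage velocity v = q / n_e = 0.3177 / 0.32 = 0.9929 m/day.
Travel time t = L / v = 160 / 0.9929 = 161.1 days = 0.4412 years.

0.441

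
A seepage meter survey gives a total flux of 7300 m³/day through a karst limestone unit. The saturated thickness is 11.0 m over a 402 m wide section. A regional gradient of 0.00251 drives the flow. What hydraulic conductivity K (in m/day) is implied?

658

Cross-sectional area A = 402 × 11.0 = 4422 m².
Hydraulic gradient i = 0.00251.
From Q = K·A·i, K = Q / (A·i) = 7300 / (4422 × 0.002510) = 657.7 m/day.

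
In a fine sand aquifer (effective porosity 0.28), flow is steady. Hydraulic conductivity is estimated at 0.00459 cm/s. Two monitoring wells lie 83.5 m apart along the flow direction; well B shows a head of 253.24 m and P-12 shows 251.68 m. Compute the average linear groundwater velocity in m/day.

0.265

Convert K: 0.00459 cm/s × 864 = 3.966 m/day.
Hydraulic gradient i = (253.24 − 251.68) / 83.5 = 1.56 / 83.5 = 0.01868.
Darcy flux q = K · i = 3.966 × 0.01868 = 0.07409 m/day.
Seepage velocity v = q / n_e = 0.07409 / 0.28 = 0.2646 m/day.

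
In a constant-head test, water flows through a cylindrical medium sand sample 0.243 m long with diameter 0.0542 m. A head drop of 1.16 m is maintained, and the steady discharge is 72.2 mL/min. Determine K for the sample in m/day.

9.44

Cross-sectional area A = π·(d/2)² = π × (0.0542/2)² = 0.002307 m².
Convert discharge: 72.2 mL/min = 1.203e-06 m³/s.
Darcy's law rearranged: K = Q·L / (A·Δh) = 1.203e-06 × 0.243 / (0.002307 × 1.16) = 0.0001093 m/s = 9.440 m/day.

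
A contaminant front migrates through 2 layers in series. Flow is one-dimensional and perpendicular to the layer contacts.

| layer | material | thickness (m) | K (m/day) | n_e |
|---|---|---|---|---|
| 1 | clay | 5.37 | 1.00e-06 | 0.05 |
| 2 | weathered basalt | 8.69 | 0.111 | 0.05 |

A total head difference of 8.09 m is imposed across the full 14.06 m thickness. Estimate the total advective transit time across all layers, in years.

With flow normal to the layers, continuity requires the same specific discharge q through every layer.
Σ(b_i/K_i) = 5.37/1.00e-06 + 8.69/0.111 = 5.370e+06 d.
q = Δh / Σ(b_i/K_i) = 8.09 / 5.370e+06 = 1.506e-06 m/day.
In each layer the seepage velocity is v_i = q/n_i, so the layer transit time is t_i = b_i·n_i / q:
  layer 1 (clay): t_1 = 5.37 × 0.05 / 1.506e-06 = 1.782e+05 d
  layer 2 (weathered basalt): t_2 = 8.69 × 0.05 / 1.506e-06 = 2.884e+05 d
Total t = Σ t_i = 4.666e+05 days = 1278 years.

1280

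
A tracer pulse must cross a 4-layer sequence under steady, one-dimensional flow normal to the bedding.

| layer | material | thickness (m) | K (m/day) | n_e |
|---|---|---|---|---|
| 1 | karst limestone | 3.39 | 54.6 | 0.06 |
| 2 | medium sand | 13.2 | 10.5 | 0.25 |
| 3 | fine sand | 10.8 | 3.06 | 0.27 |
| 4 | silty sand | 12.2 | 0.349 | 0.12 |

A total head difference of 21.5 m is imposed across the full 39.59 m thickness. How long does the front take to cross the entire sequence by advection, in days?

14.6

With flow normal to the layers, continuity requires the same specific discharge q through every layer.
Σ(b_i/K_i) = 3.39/54.6 + 13.2/10.5 + 10.8/3.06 + 12.2/0.349 = 39.81 d.
q = Δh / Σ(b_i/K_i) = 21.5 / 39.81 = 0.5401 m/day.
In each layer the seepage velocity is v_i = q/n_i, so the layer transit time is t_i = b_i·n_i / q:
  layer 1 (karst limestone): t_1 = 3.39 × 0.06 / 0.5401 = 0.3766 d
  layer 2 (medium sand): t_2 = 13.2 × 0.25 / 0.5401 = 6.110 d
  layer 3 (fine sand): t_3 = 10.8 × 0.27 / 0.5401 = 5.399 d
  layer 4 (silty sand): t_4 = 12.2 × 0.12 / 0.5401 = 2.710 d
Total t = Σ t_i = 14.60 days.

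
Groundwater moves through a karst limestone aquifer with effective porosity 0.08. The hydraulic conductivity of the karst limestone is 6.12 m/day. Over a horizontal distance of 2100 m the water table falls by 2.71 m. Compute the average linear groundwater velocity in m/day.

Hydraulic gradient i = Δh / L = 2.71 / 2100 = 0.001290.
Darcy flux q = K · i = 6.120 × 0.001290 = 0.007898 m/day.
Seepage velocity v = q / n_e = 0.007898 / 0.08 = 0.09872 m/day.

0.0987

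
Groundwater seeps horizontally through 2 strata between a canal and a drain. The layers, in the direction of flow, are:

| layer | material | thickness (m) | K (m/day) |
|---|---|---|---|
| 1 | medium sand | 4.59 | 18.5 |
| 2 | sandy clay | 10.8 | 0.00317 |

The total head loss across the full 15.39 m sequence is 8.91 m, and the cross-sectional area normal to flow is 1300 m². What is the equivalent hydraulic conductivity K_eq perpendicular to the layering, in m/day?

0.00452

Flow is perpendicular to layering, so the layers act in series and the equivalent K is the thickness-weighted harmonic mean.
Total thickness L = 4.59 + 10.8 = 15.39 m.
Σ(b_i/K_i) = 4.59/18.5 + 10.8/0.00317 = 3407 d.
K_eq = L / Σ(b_i/K_i) = 15.39 / 3407 = 0.004517 m/day.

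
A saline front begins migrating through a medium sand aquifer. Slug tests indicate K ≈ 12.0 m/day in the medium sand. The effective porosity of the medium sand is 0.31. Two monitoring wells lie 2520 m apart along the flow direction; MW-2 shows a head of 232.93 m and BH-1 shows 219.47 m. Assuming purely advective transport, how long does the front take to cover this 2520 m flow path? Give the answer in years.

Hydraulic gradient i = (232.93 − 219.47) / 2520 = 13.46 / 2520 = 0.005341.
Darcy flux q = K · i = 12.00 × 0.005341 = 0.06410 m/day.
Seepage velocity v = q / n_e = 0.06410 / 0.31 = 0.2068 m/day.
Travel time t = L / v = 2520 / 0.2068 = 12188 days = 33.37 years.

33.4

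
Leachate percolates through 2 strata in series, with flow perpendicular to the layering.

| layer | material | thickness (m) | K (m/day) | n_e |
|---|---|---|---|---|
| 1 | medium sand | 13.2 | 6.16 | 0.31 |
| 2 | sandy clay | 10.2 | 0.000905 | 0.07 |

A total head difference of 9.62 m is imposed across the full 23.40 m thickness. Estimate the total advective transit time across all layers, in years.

With flow normal to the layers, continuity requires the same specific discharge q through every layer.
Σ(b_i/K_i) = 13.2/6.16 + 10.2/0.000905 = 11273 d.
q = Δh / Σ(b_i/K_i) = 9.62 / 11273 = 0.0008534 m/day.
In each layer the seepage velocity is v_i = q/n_i, so the layer transit time is t_i = b_i·n_i / q:
  layer 1 (medium sand): t_1 = 13.2 × 0.31 / 0.0008534 = 4795 d
  layer 2 (sandy clay): t_2 = 10.2 × 0.07 / 0.0008534 = 836.7 d
Total t = Σ t_i = 5632 days = 15.42 years.

15.4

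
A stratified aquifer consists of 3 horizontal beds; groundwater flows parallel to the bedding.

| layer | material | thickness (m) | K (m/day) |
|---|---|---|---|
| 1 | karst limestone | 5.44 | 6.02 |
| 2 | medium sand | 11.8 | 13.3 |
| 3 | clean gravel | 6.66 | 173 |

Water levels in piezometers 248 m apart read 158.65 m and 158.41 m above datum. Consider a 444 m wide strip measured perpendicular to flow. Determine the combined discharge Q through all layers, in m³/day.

577

Flow is parallel to layering, so each bed carries its own Darcy discharge and the transmissivities add.
Σ(K_i·b_i) = 6.02×5.44 + 13.3×11.8 + 173×6.66 = 1342 m²/day.
Hydraulic gradient i = (158.65 − 158.41) / 248 = 0.24 / 248 = 0.0009677.
Q = Σ(K_i·b_i) · W · i = 1342 × 444 × 0.0009677 = 576.6 m³/day.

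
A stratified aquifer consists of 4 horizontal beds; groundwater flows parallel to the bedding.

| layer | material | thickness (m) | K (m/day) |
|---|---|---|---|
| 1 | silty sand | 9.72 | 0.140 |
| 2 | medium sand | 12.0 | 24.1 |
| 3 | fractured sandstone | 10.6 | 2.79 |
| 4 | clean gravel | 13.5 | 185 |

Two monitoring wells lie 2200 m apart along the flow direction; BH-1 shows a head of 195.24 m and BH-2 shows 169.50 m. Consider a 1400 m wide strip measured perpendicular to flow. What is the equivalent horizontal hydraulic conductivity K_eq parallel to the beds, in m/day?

Flow is parallel to layering, so each bed carries its own Darcy discharge and the transmissivities add.
Σ(K_i·b_i) = 0.140×9.72 + 24.1×12.0 + 2.79×10.6 + 185×13.5 = 2818 m²/day.
Total thickness b = 45.82 m, so K_eq = Σ(K_i·b_i)/b = 61.49 m/day.

61.5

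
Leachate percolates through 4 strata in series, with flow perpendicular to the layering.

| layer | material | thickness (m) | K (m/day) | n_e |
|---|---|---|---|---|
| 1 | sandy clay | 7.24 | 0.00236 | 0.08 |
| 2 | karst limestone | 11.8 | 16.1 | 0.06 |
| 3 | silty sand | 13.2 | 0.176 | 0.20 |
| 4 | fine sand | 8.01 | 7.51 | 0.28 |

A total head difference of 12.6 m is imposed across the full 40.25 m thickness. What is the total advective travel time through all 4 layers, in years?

4.22

With flow normal to the layers, continuity requires the same specific discharge q through every layer.
Σ(b_i/K_i) = 7.24/0.00236 + 11.8/16.1 + 13.2/0.176 + 8.01/7.51 = 3145 d.
q = Δh / Σ(b_i/K_i) = 12.6 / 3145 = 0.004007 m/day.
In each layer the seepage velocity is v_i = q/n_i, so the layer transit time is t_i = b_i·n_i / q:
  layer 1 (sandy clay): t_1 = 7.24 × 0.08 / 0.004007 = 144.6 d
  layer 2 (karst limestone): t_2 = 11.8 × 0.06 / 0.004007 = 176.7 d
  layer 3 (silty sand): t_3 = 13.2 × 0.20 / 0.004007 = 658.9 d
  layer 4 (fine sand): t_4 = 8.01 × 0.28 / 0.004007 = 559.7 d
Total t = Σ t_i = 1540 days = 4.216 years.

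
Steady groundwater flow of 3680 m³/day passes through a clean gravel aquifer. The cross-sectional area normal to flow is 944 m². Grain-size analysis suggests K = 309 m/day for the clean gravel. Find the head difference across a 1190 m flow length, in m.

15.0

From Q = K·A·i, i = Q / (K·A) = 3680 / (309.0 × 944.0) = 0.01262.
Head loss Δh = i · L = 0.01262 × 1190 = 15.01 m.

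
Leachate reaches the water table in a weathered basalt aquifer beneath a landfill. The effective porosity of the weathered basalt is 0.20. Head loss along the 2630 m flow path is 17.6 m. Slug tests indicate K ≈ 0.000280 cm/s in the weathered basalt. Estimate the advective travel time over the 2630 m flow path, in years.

890

Convert K: 0.000280 cm/s × 864 = 0.2419 m/day.
Hydraulic gradient i = Δh / L = 17.6 / 2630 = 0.006692.
Darcy flux q = K · i = 0.2419 × 0.006692 = 0.001619 m/day.
Seepage velocity v = q / n_e = 0.001619 / 0.20 = 0.008095 m/day.
Travel time t = L / v = 2630 / 0.008095 = 3.249e+05 days = 889.5 years.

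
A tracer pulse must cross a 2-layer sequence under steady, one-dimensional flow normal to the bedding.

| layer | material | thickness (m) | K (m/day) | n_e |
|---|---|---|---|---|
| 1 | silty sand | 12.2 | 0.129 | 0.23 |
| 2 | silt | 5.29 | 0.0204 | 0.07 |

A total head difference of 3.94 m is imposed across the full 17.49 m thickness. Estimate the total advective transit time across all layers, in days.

With flow normal to the layers, continuity requires the same specific discharge q through every layer.
Σ(b_i/K_i) = 12.2/0.129 + 5.29/0.0204 = 353.9 d.
q = Δh / Σ(b_i/K_i) = 3.94 / 353.9 = 0.01113 m/day.
In each layer the seepage velocity is v_i = q/n_i, so the layer transit time is t_i = b_i·n_i / q:
  layer 1 (silty sand): t_1 = 12.2 × 0.23 / 0.01113 = 252.0 d
  layer 2 (silt): t_2 = 5.29 × 0.07 / 0.01113 = 33.26 d
Total t = Σ t_i = 285.3 days.

285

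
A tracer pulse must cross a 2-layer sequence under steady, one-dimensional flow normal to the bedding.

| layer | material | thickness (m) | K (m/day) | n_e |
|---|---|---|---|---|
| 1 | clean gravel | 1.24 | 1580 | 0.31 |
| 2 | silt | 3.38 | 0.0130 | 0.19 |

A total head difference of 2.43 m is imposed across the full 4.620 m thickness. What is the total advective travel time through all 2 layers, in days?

110

With flow normal to the layers, continuity requires the same specific discharge q through every layer.
Σ(b_i/K_i) = 1.24/1580 + 3.38/0.0130 = 260.0 d.
q = Δh / Σ(b_i/K_i) = 2.43 / 260.0 = 0.009346 m/day.
In each layer the seepage velocity is v_i = q/n_i, so the layer transit time is t_i = b_i·n_i / q:
  layer 1 (clean gravel): t_1 = 1.24 × 0.31 / 0.009346 = 41.13 d
  layer 2 (silt): t_2 = 3.38 × 0.19 / 0.009346 = 68.71 d
Total t = Σ t_i = 109.8 days.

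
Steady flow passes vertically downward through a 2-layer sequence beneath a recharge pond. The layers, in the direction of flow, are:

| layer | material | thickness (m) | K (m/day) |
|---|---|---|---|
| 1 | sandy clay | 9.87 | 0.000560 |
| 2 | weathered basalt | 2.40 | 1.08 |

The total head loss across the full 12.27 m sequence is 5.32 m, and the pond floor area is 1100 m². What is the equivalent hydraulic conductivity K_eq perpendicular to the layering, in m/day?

Flow is perpendicular to layering, so the layers act in series and the equivalent K is the thickness-weighted harmonic mean.
Total thickness L = 9.87 + 2.40 = 12.27 m.
Σ(b_i/K_i) = 9.87/0.000560 + 2.40/1.08 = 17627 d.
K_eq = L / Σ(b_i/K_i) = 12.27 / 17627 = 0.0006961 m/day.

0.000696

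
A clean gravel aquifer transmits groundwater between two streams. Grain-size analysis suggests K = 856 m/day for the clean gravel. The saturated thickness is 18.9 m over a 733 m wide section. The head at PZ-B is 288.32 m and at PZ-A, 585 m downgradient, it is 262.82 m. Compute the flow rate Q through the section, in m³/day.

517000

Cross-sectional area A = 733 × 18.9 = 13854 m².
Hydraulic gradient i = (288.32 − 262.82) / 585 = 25.5 / 585 = 0.04359.
Darcy's law: Q = K · A · i = 856.0 × 13854 × 0.04359 = 5.169e+05 m³/day.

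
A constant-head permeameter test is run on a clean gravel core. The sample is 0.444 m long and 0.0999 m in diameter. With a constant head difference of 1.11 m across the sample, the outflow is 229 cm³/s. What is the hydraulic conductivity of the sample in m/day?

1010

Cross-sectional area A = π·(d/2)² = π × (0.0999/2)² = 0.007838 m².
Convert discharge: 229 cm³/s = 0.0002290 m³/s.
Darcy's law rearranged: K = Q·L / (A·Δh) = 0.0002290 × 0.444 / (0.007838 × 1.11) = 0.01169 m/s = 1010 m/day.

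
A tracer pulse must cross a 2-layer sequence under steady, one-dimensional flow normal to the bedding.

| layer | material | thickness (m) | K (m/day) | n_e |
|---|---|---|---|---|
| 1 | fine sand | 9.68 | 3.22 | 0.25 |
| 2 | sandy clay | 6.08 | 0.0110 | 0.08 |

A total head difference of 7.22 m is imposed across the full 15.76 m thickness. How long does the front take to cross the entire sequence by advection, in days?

With flow normal to the layers, continuity requires the same specific discharge q through every layer.
Σ(b_i/K_i) = 9.68/3.22 + 6.08/0.0110 = 555.7 d.
q = Δh / Σ(b_i/K_i) = 7.22 / 555.7 = 0.01299 m/day.
In each layer the seepage velocity is v_i = q/n_i, so the layer transit time is t_i = b_i·n_i / q:
  layer 1 (fine sand): t_1 = 9.68 × 0.25 / 0.01299 = 186.3 d
  layer 2 (sandy clay): t_2 = 6.08 × 0.08 / 0.01299 = 37.44 d
Total t = Σ t_i = 223.7 days.

224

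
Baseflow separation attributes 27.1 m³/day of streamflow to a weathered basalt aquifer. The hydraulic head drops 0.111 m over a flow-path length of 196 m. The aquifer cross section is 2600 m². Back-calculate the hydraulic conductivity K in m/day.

18.4

Hydraulic gradient i = Δh / L = 0.111 / 196 = 0.0005663.
From Q = K·A·i, K = Q / (A·i) = 27.1 / (2600 × 0.0005663) = 18.40 m/day.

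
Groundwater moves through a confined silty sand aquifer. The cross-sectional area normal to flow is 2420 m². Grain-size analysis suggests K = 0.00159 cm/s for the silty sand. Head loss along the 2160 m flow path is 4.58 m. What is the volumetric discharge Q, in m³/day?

Convert K: 0.00159 cm/s × 864 = 1.374 m/day.
Hydraulic gradient i = Δh / L = 4.58 / 2160 = 0.002120.
Darcy's law: Q = K · A · i = 1.374 × 2420 × 0.002120 = 7.049 m³/day.

7.05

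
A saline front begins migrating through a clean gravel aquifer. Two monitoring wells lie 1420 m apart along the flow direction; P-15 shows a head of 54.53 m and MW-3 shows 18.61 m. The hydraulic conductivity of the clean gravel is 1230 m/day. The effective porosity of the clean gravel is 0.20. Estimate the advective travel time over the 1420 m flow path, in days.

9.13

Hydraulic gradient i = (54.53 − 18.61) / 1420 = 35.92 / 1420 = 0.02530.
Darcy flux q = K · i = 1230 × 0.02530 = 31.11 m/day.
Seepage velocity v = q / n_e = 31.11 / 0.20 = 155.6 m/day.
Travel time t = L / v = 1420 / 155.6 = 9.128 days.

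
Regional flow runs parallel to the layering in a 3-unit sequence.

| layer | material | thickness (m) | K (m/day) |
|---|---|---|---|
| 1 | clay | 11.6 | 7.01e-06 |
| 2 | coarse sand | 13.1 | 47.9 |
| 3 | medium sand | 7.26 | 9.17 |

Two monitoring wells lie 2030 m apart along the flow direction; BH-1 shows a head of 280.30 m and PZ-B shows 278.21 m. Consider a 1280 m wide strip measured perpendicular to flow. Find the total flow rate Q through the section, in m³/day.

Flow is parallel to layering, so each bed carries its own Darcy discharge and the transmissivities add.
Σ(K_i·b_i) = 7.01e-06×11.6 + 47.9×13.1 + 9.17×7.26 = 694.1 m²/day.
Hydraulic gradient i = (280.30 − 278.21) / 2030 = 2.09 / 2030 = 0.001030.
Q = Σ(K_i·b_i) · W · i = 694.1 × 1280 × 0.001030 = 914.7 m³/day.

915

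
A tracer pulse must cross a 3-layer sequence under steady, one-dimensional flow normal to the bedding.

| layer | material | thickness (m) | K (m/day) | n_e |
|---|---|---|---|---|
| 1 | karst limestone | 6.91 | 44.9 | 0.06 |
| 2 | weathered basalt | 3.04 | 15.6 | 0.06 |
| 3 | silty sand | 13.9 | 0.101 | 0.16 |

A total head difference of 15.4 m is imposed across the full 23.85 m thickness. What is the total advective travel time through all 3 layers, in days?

With flow normal to the layers, continuity requires the same specific discharge q through every layer.
Σ(b_i/K_i) = 6.91/44.9 + 3.04/15.6 + 13.9/0.101 = 138.0 d.
q = Δh / Σ(b_i/K_i) = 15.4 / 138.0 = 0.1116 m/day.
In each layer the seepage velocity is v_i = q/n_i, so the layer transit time is t_i = b_i·n_i / q:
  layer 1 (karst limestone): t_1 = 6.91 × 0.06 / 0.1116 = 3.715 d
  layer 2 (weathered basalt): t_2 = 3.04 × 0.06 / 0.1116 = 1.634 d
  layer 3 (silty sand): t_3 = 13.9 × 0.16 / 0.1116 = 19.93 d
Total t = Σ t_i = 25.27 days.

25.3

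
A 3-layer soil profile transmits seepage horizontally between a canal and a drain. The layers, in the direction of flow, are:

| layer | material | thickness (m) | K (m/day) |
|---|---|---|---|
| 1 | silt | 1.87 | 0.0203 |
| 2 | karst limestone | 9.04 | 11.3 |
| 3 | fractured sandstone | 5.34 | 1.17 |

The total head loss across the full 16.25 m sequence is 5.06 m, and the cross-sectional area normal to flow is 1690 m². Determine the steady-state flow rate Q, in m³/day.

87.7

Flow is perpendicular to layering, so the layers act in series and the equivalent K is the thickness-weighted harmonic mean.
Total thickness L = 1.87 + 9.04 + 5.34 = 16.25 m.
Σ(b_i/K_i) = 1.87/0.0203 + 9.04/11.3 + 5.34/1.17 = 97.48 d.
K_eq = L / Σ(b_i/K_i) = 16.25 / 97.48 = 0.1667 m/day.
Q = K_eq · A · (Δh/L) = 0.1667 × 1690 × (5.06/16.25) = 87.72 m³/day.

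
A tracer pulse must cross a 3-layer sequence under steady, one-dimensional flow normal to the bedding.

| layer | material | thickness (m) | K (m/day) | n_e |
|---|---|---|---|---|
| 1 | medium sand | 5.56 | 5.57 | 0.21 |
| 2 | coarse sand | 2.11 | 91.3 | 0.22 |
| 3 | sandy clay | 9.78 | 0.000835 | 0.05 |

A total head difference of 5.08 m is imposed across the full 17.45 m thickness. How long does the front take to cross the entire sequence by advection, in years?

With flow normal to the layers, continuity requires the same specific discharge q through every layer.
Σ(b_i/K_i) = 5.56/5.57 + 2.11/91.3 + 9.78/0.000835 = 11714 d.
q = Δh / Σ(b_i/K_i) = 5.08 / 11714 = 0.0004337 m/day.
In each layer the seepage velocity is v_i = q/n_i, so the layer transit time is t_i = b_i·n_i / q:
  layer 1 (medium sand): t_1 = 5.56 × 0.21 / 0.0004337 = 2692 d
  layer 2 (coarse sand): t_2 = 2.11 × 0.22 / 0.0004337 = 1070 d
  layer 3 (sandy clay): t_3 = 9.78 × 0.05 / 0.0004337 = 1128 d
Total t = Σ t_i = 4890 days = 13.39 years.

13.4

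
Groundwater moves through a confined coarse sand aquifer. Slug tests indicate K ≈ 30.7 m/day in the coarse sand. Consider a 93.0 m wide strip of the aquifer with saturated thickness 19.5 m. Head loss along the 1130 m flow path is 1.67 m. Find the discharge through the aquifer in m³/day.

Cross-sectional area A = 93.0 × 19.5 = 1814 m².
Hydraulic gradient i = Δh / L = 1.67 / 1130 = 0.001478.
Darcy's law: Q = K · A · i = 30.70 × 1814 × 0.001478 = 82.28 m³/day.

82.3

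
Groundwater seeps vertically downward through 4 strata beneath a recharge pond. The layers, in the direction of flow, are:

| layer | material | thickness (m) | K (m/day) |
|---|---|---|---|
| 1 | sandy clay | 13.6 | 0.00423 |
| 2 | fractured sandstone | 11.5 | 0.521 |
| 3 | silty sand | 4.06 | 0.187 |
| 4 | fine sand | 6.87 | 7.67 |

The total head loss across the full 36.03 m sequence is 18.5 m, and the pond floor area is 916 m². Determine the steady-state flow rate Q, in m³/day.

Flow is perpendicular to layering, so the layers act in series and the equivalent K is the thickness-weighted harmonic mean.
Total thickness L = 13.6 + 11.5 + 4.06 + 6.87 = 36.03 m.
Σ(b_i/K_i) = 13.6/0.00423 + 11.5/0.521 + 4.06/0.187 + 6.87/7.67 = 3260 d.
K_eq = L / Σ(b_i/K_i) = 36.03 / 3260 = 0.01105 m/day.
Q = K_eq · A · (Δh/L) = 0.01105 × 916 × (18.5/36.03) = 5.198 m³/day.

5.20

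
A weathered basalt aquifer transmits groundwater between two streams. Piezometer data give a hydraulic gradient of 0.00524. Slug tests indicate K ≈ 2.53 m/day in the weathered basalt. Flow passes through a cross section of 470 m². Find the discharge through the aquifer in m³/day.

Hydraulic gradient i = 0.00524.
Darcy's law: Q = K · A · i = 2.530 × 470.0 × 0.005240 = 6.231 m³/day.

6.23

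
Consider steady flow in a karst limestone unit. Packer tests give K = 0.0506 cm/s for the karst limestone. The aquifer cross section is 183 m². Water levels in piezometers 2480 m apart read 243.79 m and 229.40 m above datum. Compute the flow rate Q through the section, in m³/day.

Convert K: 0.0506 cm/s × 864 = 43.72 m/day.
Hydraulic gradient i = (243.79 − 229.40) / 2480 = 14.39 / 2480 = 0.005802.
Darcy's law: Q = K · A · i = 43.72 × 183.0 × 0.005802 = 46.42 m³/day.

46.4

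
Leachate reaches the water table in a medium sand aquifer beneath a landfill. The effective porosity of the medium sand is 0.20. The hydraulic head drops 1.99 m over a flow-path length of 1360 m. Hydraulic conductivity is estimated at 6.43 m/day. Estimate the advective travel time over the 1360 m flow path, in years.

79.2

Hydraulic gradient i = Δh / L = 1.99 / 1360 = 0.001463.
Darcy flux q = K · i = 6.430 × 0.001463 = 0.009409 m/day.
Seepage velocity v = q / n_e = 0.009409 / 0.20 = 0.04704 m/day.
Travel time t = L / v = 1360 / 0.04704 = 28910 days = 79.15 years.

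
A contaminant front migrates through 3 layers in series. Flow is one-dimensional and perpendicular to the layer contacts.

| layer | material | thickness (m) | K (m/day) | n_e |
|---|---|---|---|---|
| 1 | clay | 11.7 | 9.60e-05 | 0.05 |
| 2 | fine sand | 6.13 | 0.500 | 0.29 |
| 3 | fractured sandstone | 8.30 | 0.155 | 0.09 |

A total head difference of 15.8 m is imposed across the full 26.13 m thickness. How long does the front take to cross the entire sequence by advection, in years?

65.7

With flow normal to the layers, continuity requires the same specific discharge q through every layer.
Σ(b_i/K_i) = 11.7/9.60e-05 + 6.13/0.500 + 8.30/0.155 = 1.219e+05 d.
q = Δh / Σ(b_i/K_i) = 15.8 / 1.219e+05 = 0.0001296 m/day.
In each layer the seepage velocity is v_i = q/n_i, so the layer transit time is t_i = b_i·n_i / q:
  layer 1 (clay): t_1 = 11.7 × 0.05 / 0.0001296 = 4515 d
  layer 2 (fine sand): t_2 = 6.13 × 0.29 / 0.0001296 = 13720 d
  layer 3 (fractured sandstone): t_3 = 8.30 × 0.09 / 0.0001296 = 5765 d
Total t = Σ t_i = 24000 days = 65.71 years.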